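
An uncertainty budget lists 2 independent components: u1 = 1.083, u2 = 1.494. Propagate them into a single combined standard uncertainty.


uc = sqrt(1.083^2 + 1.494^2)
uc = sqrt(3.404925)
uc = 1.8452

1.8452


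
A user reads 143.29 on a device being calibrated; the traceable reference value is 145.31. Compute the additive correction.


Correction = standard - reading
= 145.31 - 143.29
= 2.0200

2.0200


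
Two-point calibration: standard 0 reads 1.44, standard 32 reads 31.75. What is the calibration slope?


slope = (y2 - y1) / (x2 - x1)
= (31.75 - 1.44) / (32 - 0)
= 30.3100 / 32
= 0.9472

0.9472


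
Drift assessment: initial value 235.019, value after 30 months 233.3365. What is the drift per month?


rate = (v2 - v1) / months
= (233.3365 - 235.019) / 30
= -1.6825 / 30
= -0.0561

-0.0561


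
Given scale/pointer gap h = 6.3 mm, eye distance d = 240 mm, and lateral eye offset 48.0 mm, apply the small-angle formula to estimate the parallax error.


error = h * offset / d
= 6.3 * 48.0 / 240
= 1.2600

1.2600


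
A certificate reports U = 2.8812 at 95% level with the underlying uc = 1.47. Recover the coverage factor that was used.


k = U / uc
k = 2.8812 / 1.47
k = 1.96

1.96


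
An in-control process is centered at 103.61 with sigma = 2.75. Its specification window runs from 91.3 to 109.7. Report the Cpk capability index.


Cpu = (USL - mean) / (3*sigma) = (109.7 - 103.61) / (3*2.75) = 0.7382
Cpl = (mean - LSL) / (3*sigma) = (103.61 - 91.3) / (3*2.75) = 1.4921
Cpk = min(Cpu, Cpl) = 0.7382

0.7382


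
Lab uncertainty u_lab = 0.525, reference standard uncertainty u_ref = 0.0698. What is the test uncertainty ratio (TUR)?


TUR = u_lab / u_ref
= 0.525 / 0.0698
= 7.5215

7.5215


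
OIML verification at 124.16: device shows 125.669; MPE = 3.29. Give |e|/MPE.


e = indication - reference = 125.669 - 124.16 = 1.5090
|e| = 1.5090
ratio = |e| / MPE = 1.5090 / 3.29
ratio = 0.4587

0.4587


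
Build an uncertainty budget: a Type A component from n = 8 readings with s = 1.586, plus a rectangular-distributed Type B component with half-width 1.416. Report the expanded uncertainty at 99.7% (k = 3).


u_A = s / sqrt(n) = 1.586 / sqrt(8) = 0.56073568
u_B = half_width / sqrt(3) = 1.416 / sqrt(3) = 0.81752798
uc = sqrt(u_A^2 + u_B^2) = sqrt(0.56073568^2 + 0.81752798^2) = 0.99135085
U = k * uc = 3 * 0.99135085
U = 2.9741

2.9741


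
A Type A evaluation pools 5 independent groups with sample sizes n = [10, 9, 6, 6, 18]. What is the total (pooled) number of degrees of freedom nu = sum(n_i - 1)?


nu = sum_i (n_i - 1)
nu = ((10 - 1) + (9 - 1) + (6 - 1) + (6 - 1) + (18 - 1))
nu = 9 + 8 + 5 + 5 + 17
nu = 44

44


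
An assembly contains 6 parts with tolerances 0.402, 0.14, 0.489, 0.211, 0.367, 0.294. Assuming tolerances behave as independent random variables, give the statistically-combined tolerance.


RSS = sqrt(0.402^2 + 0.14^2 + 0.489^2 + 0.211^2 + 0.367^2 + 0.294^2)
= sqrt(0.685971)
= 0.8282

0.8282


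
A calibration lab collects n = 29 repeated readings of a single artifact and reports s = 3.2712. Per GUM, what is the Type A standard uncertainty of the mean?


u_A = s / sqrt(n)
u_A = 3.2712 / sqrt(29)
u_A = 3.2712 / 5.3851648
u_A = 0.6074

0.6074


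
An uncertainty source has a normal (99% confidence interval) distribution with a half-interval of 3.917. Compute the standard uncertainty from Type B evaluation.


u_B = half_width / 2.576
u_B = 3.917 / 2.576
u_B = 1.5206

1.5206


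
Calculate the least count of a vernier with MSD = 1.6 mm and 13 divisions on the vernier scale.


LC = MSD / n_div
= 1.6 / 13
= 0.1231

0.1231


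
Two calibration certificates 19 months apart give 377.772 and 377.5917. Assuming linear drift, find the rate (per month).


rate = (v2 - v1) / months
= (377.5917 - 377.772) / 19
= -0.1803 / 19
= -0.0095

-0.0095


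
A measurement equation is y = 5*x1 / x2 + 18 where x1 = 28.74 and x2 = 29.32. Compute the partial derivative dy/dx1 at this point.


y = 5*x1 / x2 + 18
dy/dx1 = 5/x2
Evaluate at x2 = 29.32: c1 = 5 / 29.32
c1 = 0.1705

0.1705


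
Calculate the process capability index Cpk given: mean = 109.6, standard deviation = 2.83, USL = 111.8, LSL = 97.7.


Cpu = (USL - mean) / (3*sigma) = (111.8 - 109.6) / (3*2.83) = 0.2591
Cpl = (mean - LSL) / (3*sigma) = (109.6 - 97.7) / (3*2.83) = 1.4016
Cpk = min(Cpu, Cpl) = 0.2591

0.2591


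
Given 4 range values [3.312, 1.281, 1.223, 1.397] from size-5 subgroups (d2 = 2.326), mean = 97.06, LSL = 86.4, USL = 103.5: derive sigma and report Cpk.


R_bar = (3.312 + 1.281 + 1.223 + 1.397) / 4 = 1.80325
sigma = R_bar / d2 = 1.80325 / 2.326 = 0.77525795
Cp = (USL - LSL)/(6*sigma) = (103.5 - 86.4)/(6*0.77525795) = 3.6762
Cpu = (103.5 - 97.06)/(3*0.77525795) = 2.7690
Cpl = (97.06 - 86.4)/(3*0.77525795) = 4.5834
Cpk = min(Cpu, Cpl) = 2.7690

2.7690


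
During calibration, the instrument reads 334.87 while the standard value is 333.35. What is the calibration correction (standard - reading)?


Correction = standard - reading
= 333.35 - 334.87
= -1.5200

-1.5200


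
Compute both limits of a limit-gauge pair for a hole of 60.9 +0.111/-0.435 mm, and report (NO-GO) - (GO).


GO = nominal - lower_tol (smallest hole = maximum material condition)
GO = 60.9 - 0.435 = 60.465
NO-GO = nominal + upper_tol (largest hole = least material condition)
NO-GO = 60.9 + 0.111 = 61.011
spread = NO-GO - GO = 61.011 - 60.465 = 0.5460

0.5460


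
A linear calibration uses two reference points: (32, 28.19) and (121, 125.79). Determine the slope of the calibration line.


slope = (y2 - y1) / (x2 - x1)
= (125.79 - 28.19) / (121 - 32)
= 97.6000 / 89
= 1.0966

1.0966


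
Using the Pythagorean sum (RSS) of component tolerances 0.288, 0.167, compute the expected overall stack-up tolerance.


RSS = sqrt(0.288^2 + 0.167^2)
= sqrt(0.110833)
= 0.3329

0.3329


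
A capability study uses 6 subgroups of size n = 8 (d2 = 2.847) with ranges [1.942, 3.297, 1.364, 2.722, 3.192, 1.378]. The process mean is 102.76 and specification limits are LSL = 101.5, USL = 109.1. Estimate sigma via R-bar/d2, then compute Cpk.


R_bar = (1.942 + 3.297 + 1.364 + 2.722 + 3.192 + 1.378) / 6 = 2.3158333
sigma = R_bar / d2 = 2.3158333 / 2.847 = 0.81342933
Cp = (USL - LSL)/(6*sigma) = (109.1 - 101.5)/(6*0.81342933) = 1.5572
Cpu = (109.1 - 102.76)/(3*0.81342933) = 2.5981
Cpl = (102.76 - 101.5)/(3*0.81342933) = 0.5163
Cpk = min(Cpu, Cpl) = 0.5163

0.5163


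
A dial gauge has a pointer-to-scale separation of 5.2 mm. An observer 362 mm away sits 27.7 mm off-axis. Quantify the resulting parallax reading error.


error = h * offset / d
= 5.2 * 27.7 / 362
= 0.3979

0.3979


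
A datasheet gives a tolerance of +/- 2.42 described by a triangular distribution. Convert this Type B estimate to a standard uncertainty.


u_B = half_width / sqrt(6)
u_B = 2.42 / 2.4494897
u_B = 0.9880

0.9880


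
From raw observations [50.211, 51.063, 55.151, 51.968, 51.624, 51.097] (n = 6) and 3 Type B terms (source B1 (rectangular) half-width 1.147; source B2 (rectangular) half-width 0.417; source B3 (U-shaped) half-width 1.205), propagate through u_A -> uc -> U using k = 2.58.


mean = (50.211 + 51.063 + 55.151 + 51.968 + 51.624 + 51.097) / 6 = 51.85233333
s = sqrt(sum((x - mean)^2)/(n-1)) = 1.7224557
u_A = s / sqrt(n) = 1.7224557 / sqrt(6) = 0.70318959
u_B1 = 1.147 / sqrt(3) = 0.66222076
u_B2 = 0.417 / sqrt(3) = 0.24075506
u_B3 = 1.205 / sqrt(2) = 0.85206367
uc = sqrt(0.70318959^2 + 0.66222076^2 + 0.24075506^2 + 0.85206367^2) = 1.3103387
U = k * uc = 2.58 * 1.3103387
U = 3.3807

3.3807


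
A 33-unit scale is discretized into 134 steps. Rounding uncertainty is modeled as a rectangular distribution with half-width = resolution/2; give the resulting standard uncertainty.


resolution = range / divisions
resolution = 33 / 134 = 0.24626866
u_res = resolution / (2*sqrt(3))
u_res = 0.24626866 / 3.4641016
u_res = 0.0711

0.0711


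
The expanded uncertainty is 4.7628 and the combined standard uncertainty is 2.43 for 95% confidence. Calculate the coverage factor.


k = U / uc
k = 4.7628 / 2.43
k = 1.96

1.96


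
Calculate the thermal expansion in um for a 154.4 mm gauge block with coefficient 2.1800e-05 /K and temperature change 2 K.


dL = L * alpha * dT
= 154.4 * 2.1800e-05 * 2
= 0.0067318 mm
dL_um = 0.0067318 * 1000 = 6.7318 um

6.7318


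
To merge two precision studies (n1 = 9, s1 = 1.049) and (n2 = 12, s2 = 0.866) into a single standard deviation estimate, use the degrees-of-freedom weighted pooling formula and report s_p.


s_p = sqrt(((n1-1)*s1^2 + (n2-1)*s2^2) / (n1+n2-2))
numerator = (9-1)*1.049^2 + (12-1)*0.866^2 = 8.803208 + 8.249516 = 17.052724
denominator = 9 + 12 - 2 = 19
s_p^2 = 17.052724 / 19 = 0.89751179
s_p = sqrt(0.89751179) = 0.9474

0.9474


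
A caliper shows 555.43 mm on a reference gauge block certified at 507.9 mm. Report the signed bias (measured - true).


Systematic error = measured - true
= 555.43 - 507.9
= 47.5300

47.5300


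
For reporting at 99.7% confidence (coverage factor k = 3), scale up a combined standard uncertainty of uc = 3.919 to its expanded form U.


U = k * uc
U = 3 * 3.919
U = 11.7570

11.7570


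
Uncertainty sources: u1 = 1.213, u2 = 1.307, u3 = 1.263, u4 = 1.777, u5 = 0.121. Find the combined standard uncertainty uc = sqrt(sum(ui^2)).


uc = sqrt(1.213^2 + 1.307^2 + 1.263^2 + 1.777^2 + 0.121^2)
uc = sqrt(7.947157)
uc = 2.8191

2.8191


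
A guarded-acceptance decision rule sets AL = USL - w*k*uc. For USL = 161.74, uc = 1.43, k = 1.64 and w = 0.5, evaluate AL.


U = k * uc = 1.64 * 1.43 = 2.3452
guard band g = w * U = 0.5 * 2.3452 = 1.1726
AL = USL - g = 161.74 - 1.1726
AL = 160.5674

160.5674


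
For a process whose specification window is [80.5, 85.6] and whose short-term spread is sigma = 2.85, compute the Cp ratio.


Cp = (USL - LSL) / (6 * sigma)
= (85.6 - 80.5) / (6 * 2.85)
= 5.1000 / 17.1000
= 0.2982

0.2982


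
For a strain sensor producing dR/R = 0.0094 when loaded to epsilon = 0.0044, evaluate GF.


GF = (dR/R) / epsilon
= 0.0094 / 0.0044
= 2.1364

2.1364


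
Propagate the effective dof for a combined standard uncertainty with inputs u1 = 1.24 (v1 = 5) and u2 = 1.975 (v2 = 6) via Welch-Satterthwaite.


uc = sqrt(u1^2 + u2^2) = sqrt(1.24^2 + 1.975^2) = 2.3320002
v_eff = uc^4 / (u1^4/v1 + u2^4/v2)
= 2.3320002^4 / (1.24^4/5 + 1.975^4/6)
= 29.57429 / 3.0086553
v_eff = 9.8297

9.8297


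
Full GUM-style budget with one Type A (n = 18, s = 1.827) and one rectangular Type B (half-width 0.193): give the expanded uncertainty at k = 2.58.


u_A = s / sqrt(n) = 1.827 / sqrt(18) = 0.43062803
u_B = half_width / sqrt(3) = 0.193 / sqrt(3) = 0.1114286
uc = sqrt(u_A^2 + u_B^2) = sqrt(0.43062803^2 + 0.1114286^2) = 0.44481101
U = k * uc = 2.58 * 0.44481101
U = 1.1476

1.1476


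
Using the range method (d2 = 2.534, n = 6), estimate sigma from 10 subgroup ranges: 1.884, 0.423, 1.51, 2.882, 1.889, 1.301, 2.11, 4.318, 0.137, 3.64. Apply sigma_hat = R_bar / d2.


R_bar = (1.884 + 0.423 + 1.51 + 2.882 + 1.889 + 1.301 + 2.11 + 4.318 + 0.137 + 3.64) / 10
R_bar = 20.094 / 10 = 2.0094
sigma_hat = R_bar / d2 = 2.0094 / 2.534 = 0.7930

0.7930


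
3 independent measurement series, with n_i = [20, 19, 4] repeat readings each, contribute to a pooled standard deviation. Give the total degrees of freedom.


nu = sum_i (n_i - 1)
nu = ((20 - 1) + (19 - 1) + (4 - 1))
nu = 19 + 18 + 3
nu = 40

40


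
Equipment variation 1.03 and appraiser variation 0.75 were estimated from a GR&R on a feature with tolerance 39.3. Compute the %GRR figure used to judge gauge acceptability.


GRR = sqrt(EV^2 + AV^2) = sqrt(1.03^2 + 0.75^2) = 1.2741272
%GRR = GRR / tol * 100 = 1.2741272 / 39.3 * 100
%GRR = 3.2421

3.2421


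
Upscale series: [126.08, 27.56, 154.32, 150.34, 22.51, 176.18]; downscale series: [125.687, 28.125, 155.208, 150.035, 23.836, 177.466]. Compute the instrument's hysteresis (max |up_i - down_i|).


|126.08 - 125.687| = 0.3930
|27.56 - 28.125| = 0.5650
|154.32 - 155.208| = 0.8880
|150.34 - 150.035| = 0.3050
|22.51 - 23.836| = 1.3260
|176.18 - 177.466| = 1.2860
hysteresis = max(diffs) = 1.3260

1.3260


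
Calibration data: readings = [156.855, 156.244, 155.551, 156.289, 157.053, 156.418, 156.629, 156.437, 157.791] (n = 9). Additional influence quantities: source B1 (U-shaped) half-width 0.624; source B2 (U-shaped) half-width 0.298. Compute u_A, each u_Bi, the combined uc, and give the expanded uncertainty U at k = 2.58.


mean = (156.855 + 156.244 + 155.551 + 156.289 + 157.053 + 156.418 + 156.629 + 156.437 + 157.791) / 9 = 156.5852222
s = sqrt(sum((x - mean)^2)/(n-1)) = 0.61959075
u_A = s / sqrt(n) = 0.61959075 / sqrt(9) = 0.20653025
u_B1 = 0.624 / sqrt(2) = 0.44123463
u_B2 = 0.298 / sqrt(2) = 0.21071782
uc = sqrt(0.20653025^2 + 0.44123463^2 + 0.21071782^2) = 0.53079633
U = k * uc = 2.58 * 0.53079633
U = 1.3695

1.3695


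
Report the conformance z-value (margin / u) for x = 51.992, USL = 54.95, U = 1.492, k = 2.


u = U / k = 1.492 / 2 = 0.746
margin = |USL - x| = |54.95 - 51.992| = 2.958
z = margin / u = 2.958 / 0.746
z = 3.9651

3.9651


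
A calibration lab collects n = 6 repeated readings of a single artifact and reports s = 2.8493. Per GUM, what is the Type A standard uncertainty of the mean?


u_A = s / sqrt(n)
u_A = 2.8493 / sqrt(6)
u_A = 2.8493 / 2.4494897
u_A = 1.1632

1.1632


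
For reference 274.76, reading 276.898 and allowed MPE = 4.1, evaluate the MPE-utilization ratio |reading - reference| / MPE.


e = indication - reference = 276.898 - 274.76 = 2.1380
|e| = 2.1380
ratio = |e| / MPE = 2.1380 / 4.1
ratio = 0.5215

0.5215


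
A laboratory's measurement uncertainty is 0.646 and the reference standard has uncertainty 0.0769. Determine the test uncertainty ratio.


TUR = u_lab / u_ref
= 0.646 / 0.0769
= 8.4005

8.4005


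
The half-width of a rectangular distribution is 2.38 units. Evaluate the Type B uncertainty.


u_B = half_width / sqrt(3)
u_B = 2.38 / 1.7320508
u_B = 1.3741

1.3741


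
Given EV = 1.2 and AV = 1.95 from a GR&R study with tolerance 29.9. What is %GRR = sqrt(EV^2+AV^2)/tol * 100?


GRR = sqrt(EV^2 + AV^2) = sqrt(1.2^2 + 1.95^2) = 2.2896506
%GRR = GRR / tol * 100 = 2.2896506 / 29.9 * 100
%GRR = 7.6577

7.6577


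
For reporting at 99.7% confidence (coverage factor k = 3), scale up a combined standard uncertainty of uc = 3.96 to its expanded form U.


U = k * uc
U = 3 * 3.96
U = 11.8800

11.8800


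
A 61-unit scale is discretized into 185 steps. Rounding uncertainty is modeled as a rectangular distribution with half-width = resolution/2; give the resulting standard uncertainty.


resolution = range / divisions
resolution = 61 / 185 = 0.32972973
u_res = resolution / (2*sqrt(3))
u_res = 0.32972973 / 3.4641016
u_res = 0.0952

0.0952


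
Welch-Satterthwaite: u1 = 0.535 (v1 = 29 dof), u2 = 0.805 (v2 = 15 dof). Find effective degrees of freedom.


uc = sqrt(u1^2 + u2^2) = sqrt(0.535^2 + 0.805^2) = 0.96656609
v_eff = uc^4 / (u1^4/v1 + u2^4/v2)
= 0.96656609^4 / (0.535^4/29 + 0.805^4/15)
= 0.87282307 / 0.030820751
v_eff = 28.3193

28.3193


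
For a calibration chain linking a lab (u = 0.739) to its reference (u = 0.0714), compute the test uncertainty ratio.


TUR = u_lab / u_ref
= 0.739 / 0.0714
= 10.3501

10.3501


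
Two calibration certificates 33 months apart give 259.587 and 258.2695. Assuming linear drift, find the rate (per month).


rate = (v2 - v1) / months
= (258.2695 - 259.587) / 33
= -1.3175 / 33
= -0.0399

-0.0399


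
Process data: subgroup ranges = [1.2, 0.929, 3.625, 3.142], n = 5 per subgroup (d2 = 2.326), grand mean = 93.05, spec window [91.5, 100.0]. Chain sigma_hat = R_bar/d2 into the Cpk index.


R_bar = (1.2 + 0.929 + 3.625 + 3.142) / 4 = 2.224
sigma = R_bar / d2 = 2.224 / 2.326 = 0.95614789
Cp = (USL - LSL)/(6*sigma) = (100.0 - 91.5)/(6*0.95614789) = 1.4816
Cpu = (100.0 - 93.05)/(3*0.95614789) = 2.4229
Cpl = (93.05 - 91.5)/(3*0.95614789) = 0.5404
Cpk = min(Cpu, Cpl) = 0.5404

0.5404


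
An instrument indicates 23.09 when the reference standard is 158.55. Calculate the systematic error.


Systematic error = measured - true
= 23.09 - 158.55
= -135.4600

-135.4600


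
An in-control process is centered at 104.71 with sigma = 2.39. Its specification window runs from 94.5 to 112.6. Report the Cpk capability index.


Cpu = (USL - mean) / (3*sigma) = (112.6 - 104.71) / (3*2.39) = 1.1004
Cpl = (mean - LSL) / (3*sigma) = (104.71 - 94.5) / (3*2.39) = 1.4240
Cpk = min(Cpu, Cpl) = 1.1004

1.1004


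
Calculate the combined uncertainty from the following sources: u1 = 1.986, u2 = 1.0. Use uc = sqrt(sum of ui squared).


uc = sqrt(1.986^2 + 1.0^2)
uc = sqrt(4.944196)
uc = 2.2236

2.2236


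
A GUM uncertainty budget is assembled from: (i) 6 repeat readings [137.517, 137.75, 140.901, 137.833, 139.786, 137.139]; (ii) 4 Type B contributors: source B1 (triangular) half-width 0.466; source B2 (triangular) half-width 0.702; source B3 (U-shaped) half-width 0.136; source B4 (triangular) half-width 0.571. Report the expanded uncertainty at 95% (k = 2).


mean = (137.517 + 137.75 + 140.901 + 137.833 + 139.786 + 137.139) / 6 = 138.4876667
s = sqrt(sum((x - mean)^2)/(n-1)) = 1.4995788
u_A = s / sqrt(n) = 1.4995788 / sqrt(6) = 0.61220048
u_B1 = 0.466 / sqrt(6) = 0.1902437
u_B2 = 0.702 / sqrt(6) = 0.2865903
u_B3 = 0.136 / sqrt(2) = 0.096166522
u_B4 = 0.571 / sqrt(6) = 0.23310977
uc = sqrt(0.61220048^2 + 0.1902437^2 + 0.2865903^2 + 0.096166522^2 + 0.23310977^2) = 0.74612617
U = k * uc = 2 * 0.74612617
U = 1.4923

1.4923


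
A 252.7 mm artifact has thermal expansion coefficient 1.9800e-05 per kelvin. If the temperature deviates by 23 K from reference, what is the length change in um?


dL = L * alpha * dT
= 252.7 * 1.9800e-05 * 23
= 0.1150796 mm
dL_um = 0.1150796 * 1000 = 115.0796 um

115.0796


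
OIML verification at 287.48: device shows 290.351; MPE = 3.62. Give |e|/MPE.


e = indication - reference = 290.351 - 287.48 = 2.8710
|e| = 2.8710
ratio = |e| / MPE = 2.8710 / 3.62
ratio = 0.7931

0.7931


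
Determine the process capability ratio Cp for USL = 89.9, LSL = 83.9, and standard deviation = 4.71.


Cp = (USL - LSL) / (6 * sigma)
= (89.9 - 83.9) / (6 * 4.71)
= 6.0000 / 28.2600
= 0.2123

0.2123


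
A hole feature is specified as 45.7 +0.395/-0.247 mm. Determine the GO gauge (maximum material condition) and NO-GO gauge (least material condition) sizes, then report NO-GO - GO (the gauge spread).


GO = nominal - lower_tol (smallest hole = maximum material condition)
GO = 45.7 - 0.247 = 45.453
NO-GO = nominal + upper_tol (largest hole = least material condition)
NO-GO = 45.7 + 0.395 = 46.095
spread = NO-GO - GO = 46.095 - 45.453 = 0.6420

0.6420


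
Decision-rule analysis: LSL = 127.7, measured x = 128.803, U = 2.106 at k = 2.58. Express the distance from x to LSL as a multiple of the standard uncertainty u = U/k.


u = U / k = 2.106 / 2.58 = 0.81627907
margin = |LSL - x| = |127.7 - 128.803| = 1.103
z = margin / u = 1.103 / 0.81627907
z = 1.3513

1.3513


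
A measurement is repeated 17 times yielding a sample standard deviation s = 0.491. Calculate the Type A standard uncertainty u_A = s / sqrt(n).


u_A = s / sqrt(n)
u_A = 0.491 / sqrt(17)
u_A = 0.491 / 4.1231056
u_A = 0.1191

0.1191


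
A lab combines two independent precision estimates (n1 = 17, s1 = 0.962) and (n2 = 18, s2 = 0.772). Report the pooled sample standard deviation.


s_p = sqrt(((n1-1)*s1^2 + (n2-1)*s2^2) / (n1+n2-2))
numerator = (17-1)*0.962^2 + (18-1)*0.772^2 = 14.807104 + 10.131728 = 24.938832
denominator = 17 + 18 - 2 = 33
s_p^2 = 24.938832 / 33 = 0.75572218
s_p = sqrt(0.75572218) = 0.8693

0.8693


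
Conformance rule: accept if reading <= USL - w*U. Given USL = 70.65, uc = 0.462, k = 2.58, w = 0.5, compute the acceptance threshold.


U = k * uc = 2.58 * 0.462 = 1.19196
guard band g = w * U = 0.5 * 1.19196 = 0.59598
AL = USL - g = 70.65 - 0.59598
AL = 70.0540

70.0540


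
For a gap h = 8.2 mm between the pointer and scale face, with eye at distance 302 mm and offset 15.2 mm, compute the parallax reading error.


error = h * offset / d
= 8.2 * 15.2 / 302
= 0.4127

0.4127


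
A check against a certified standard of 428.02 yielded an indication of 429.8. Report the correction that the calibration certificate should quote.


Correction = standard - reading
= 428.02 - 429.8
= -1.7800

-1.7800


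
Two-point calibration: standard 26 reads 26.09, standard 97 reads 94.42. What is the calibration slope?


slope = (y2 - y1) / (x2 - x1)
= (94.42 - 26.09) / (97 - 26)
= 68.3300 / 71
= 0.9624

0.9624


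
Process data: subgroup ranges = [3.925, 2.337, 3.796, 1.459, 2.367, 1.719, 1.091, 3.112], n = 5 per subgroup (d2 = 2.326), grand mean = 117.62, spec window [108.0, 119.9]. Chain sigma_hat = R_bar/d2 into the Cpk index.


R_bar = (3.925 + 2.337 + 3.796 + 1.459 + 2.367 + 1.719 + 1.091 + 3.112) / 8 = 2.47575
sigma = R_bar / d2 = 2.47575 / 2.326 = 1.0643809
Cp = (USL - LSL)/(6*sigma) = (119.9 - 108.0)/(6*1.0643809) = 1.8634
Cpu = (119.9 - 117.62)/(3*1.0643809) = 0.7140
Cpl = (117.62 - 108.0)/(3*1.0643809) = 3.0127
Cpk = min(Cpu, Cpl) = 0.7140

0.7140


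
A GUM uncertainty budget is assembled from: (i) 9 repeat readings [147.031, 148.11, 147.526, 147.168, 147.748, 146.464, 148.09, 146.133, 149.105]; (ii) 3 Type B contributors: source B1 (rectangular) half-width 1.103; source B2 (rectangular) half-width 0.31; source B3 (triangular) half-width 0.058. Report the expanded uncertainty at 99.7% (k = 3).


mean = (147.031 + 148.11 + 147.526 + 147.168 + 147.748 + 146.464 + 148.09 + 146.133 + 149.105) / 9 = 147.4861111
s = sqrt(sum((x - mean)^2)/(n-1)) = 0.91027735
u_A = s / sqrt(n) = 0.91027735 / sqrt(9) = 0.30342578
u_B1 = 1.103 / sqrt(3) = 0.63681735
u_B2 = 0.31 / sqrt(3) = 0.17897858
u_B3 = 0.058 / sqrt(6) = 0.023678401
uc = sqrt(0.30342578^2 + 0.63681735^2 + 0.17897858^2 + 0.023678401^2) = 0.72814665
U = k * uc = 3 * 0.72814665
U = 2.1844

2.1844


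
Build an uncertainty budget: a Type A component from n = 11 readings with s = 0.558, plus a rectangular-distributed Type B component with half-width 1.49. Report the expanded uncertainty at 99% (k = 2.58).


u_A = s / sqrt(n) = 0.558 / sqrt(11) = 0.16824333
u_B = half_width / sqrt(3) = 1.49 / sqrt(3) = 0.8602519
uc = sqrt(u_A^2 + u_B^2) = sqrt(0.16824333^2 + 0.8602519^2) = 0.87654957
U = k * uc = 2.58 * 0.87654957
U = 2.2615

2.2615


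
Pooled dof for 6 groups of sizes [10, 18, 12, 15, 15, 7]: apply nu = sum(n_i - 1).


nu = sum_i (n_i - 1)
nu = ((10 - 1) + (18 - 1) + (12 - 1) + (15 - 1) + (15 - 1) + (7 - 1))
nu = 9 + 17 + 11 + 14 + 14 + 6
nu = 71

71


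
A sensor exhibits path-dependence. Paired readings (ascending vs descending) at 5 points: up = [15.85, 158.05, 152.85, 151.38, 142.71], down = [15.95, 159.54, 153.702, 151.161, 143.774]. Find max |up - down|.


|15.85 - 15.95| = 0.1000
|158.05 - 159.54| = 1.4900
|152.85 - 153.702| = 0.8520
|151.38 - 151.161| = 0.2190
|142.71 - 143.774| = 1.0640
hysteresis = max(diffs) = 1.4900

1.4900


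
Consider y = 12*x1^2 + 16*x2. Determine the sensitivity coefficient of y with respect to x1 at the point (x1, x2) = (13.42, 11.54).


y = 12*x1^2 + 16*x2
dy/dx1 = 2*12*x1
Evaluate at x1 = 13.42: c1 = 24 * 13.42
c1 = 322.0800

322.0800


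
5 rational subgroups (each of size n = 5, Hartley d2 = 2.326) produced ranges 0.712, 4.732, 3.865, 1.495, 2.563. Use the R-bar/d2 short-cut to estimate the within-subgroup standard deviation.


R_bar = (0.712 + 4.732 + 3.865 + 1.495 + 2.563) / 5
R_bar = 13.367 / 5 = 2.6734
sigma_hat = R_bar / d2 = 2.6734 / 2.326 = 1.1494

1.1494


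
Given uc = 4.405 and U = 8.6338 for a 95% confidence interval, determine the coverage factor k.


k = U / uc
k = 8.6338 / 4.405
k = 1.96

1.96


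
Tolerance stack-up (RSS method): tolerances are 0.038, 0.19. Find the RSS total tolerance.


RSS = sqrt(0.038^2 + 0.19^2)
= sqrt(0.037544)
= 0.1938

0.1938


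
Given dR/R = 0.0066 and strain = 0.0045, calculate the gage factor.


GF = (dR/R) / epsilon
= 0.0066 / 0.0045
= 1.4667

1.4667


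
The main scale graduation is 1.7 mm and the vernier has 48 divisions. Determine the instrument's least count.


LC = MSD / n_div
= 1.7 / 48
= 0.0354

0.0354


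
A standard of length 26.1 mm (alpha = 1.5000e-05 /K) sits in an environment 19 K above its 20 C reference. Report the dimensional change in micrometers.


dL = L * alpha * dT
= 26.1 * 1.5000e-05 * 19
= 0.0074385 mm
dL_um = 0.0074385 * 1000 = 7.4385 um

7.4385


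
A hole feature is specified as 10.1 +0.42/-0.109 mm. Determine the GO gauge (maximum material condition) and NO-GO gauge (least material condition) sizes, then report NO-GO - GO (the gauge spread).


GO = nominal - lower_tol (smallest hole = maximum material condition)
GO = 10.1 - 0.109 = 9.991
NO-GO = nominal + upper_tol (largest hole = least material condition)
NO-GO = 10.1 + 0.42 = 10.52
spread = NO-GO - GO = 10.52 - 9.991 = 0.5290

0.5290


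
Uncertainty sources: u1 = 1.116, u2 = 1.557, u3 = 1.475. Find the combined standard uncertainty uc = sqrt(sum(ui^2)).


uc = sqrt(1.116^2 + 1.557^2 + 1.475^2)
uc = sqrt(5.84533)
uc = 2.4177

2.4177


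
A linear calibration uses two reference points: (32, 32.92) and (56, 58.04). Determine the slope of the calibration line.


slope = (y2 - y1) / (x2 - x1)
= (58.04 - 32.92) / (56 - 32)
= 25.1200 / 24
= 1.0467

1.0467


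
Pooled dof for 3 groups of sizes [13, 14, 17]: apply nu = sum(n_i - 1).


nu = sum_i (n_i - 1)
nu = ((13 - 1) + (14 - 1) + (17 - 1))
nu = 12 + 13 + 16
nu = 41

41


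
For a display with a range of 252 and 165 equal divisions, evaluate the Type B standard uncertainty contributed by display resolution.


resolution = range / divisions
resolution = 252 / 165 = 1.5272727
u_res = resolution / (2*sqrt(3))
u_res = 1.5272727 / 3.4641016
u_res = 0.4409

0.4409


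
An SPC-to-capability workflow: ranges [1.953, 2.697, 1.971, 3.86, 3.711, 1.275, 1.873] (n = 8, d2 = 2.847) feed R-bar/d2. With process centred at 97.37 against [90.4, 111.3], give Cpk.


R_bar = (1.953 + 2.697 + 1.971 + 3.86 + 3.711 + 1.275 + 1.873) / 7 = 2.4771429
sigma = R_bar / d2 = 2.4771429 / 2.847 = 0.87008883
Cp = (USL - LSL)/(6*sigma) = (111.3 - 90.4)/(6*0.87008883) = 4.0034
Cpu = (111.3 - 97.37)/(3*0.87008883) = 5.3366
Cpl = (97.37 - 90.4)/(3*0.87008883) = 2.6702
Cpk = min(Cpu, Cpl) = 2.6702

2.6702


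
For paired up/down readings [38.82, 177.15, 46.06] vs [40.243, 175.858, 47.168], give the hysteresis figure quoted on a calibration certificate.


|38.82 - 40.243| = 1.4230
|177.15 - 175.858| = 1.2920
|46.06 - 47.168| = 1.1080
hysteresis = max(diffs) = 1.4230

1.4230


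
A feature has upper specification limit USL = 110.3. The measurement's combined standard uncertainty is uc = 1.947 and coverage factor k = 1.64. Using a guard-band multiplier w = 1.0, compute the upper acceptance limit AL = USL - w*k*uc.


U = k * uc = 1.64 * 1.947 = 3.19308
guard band g = w * U = 1.0 * 3.19308 = 3.19308
AL = USL - g = 110.3 - 3.19308
AL = 107.1069

107.1069


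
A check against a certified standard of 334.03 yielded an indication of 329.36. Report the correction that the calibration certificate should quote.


Correction = standard - reading
= 334.03 - 329.36
= 4.6700

4.6700


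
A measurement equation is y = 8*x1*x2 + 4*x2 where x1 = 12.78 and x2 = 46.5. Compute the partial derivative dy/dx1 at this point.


y = 8*x1*x2 + 4*x2
dy/dx1 = 8*x2
Evaluate at x2 = 46.5: c1 = 8 * 46.5
c1 = 372.0000

372.0000


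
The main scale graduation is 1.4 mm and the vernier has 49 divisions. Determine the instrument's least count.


LC = MSD / n_div
= 1.4 / 49
= 0.0286

0.0286


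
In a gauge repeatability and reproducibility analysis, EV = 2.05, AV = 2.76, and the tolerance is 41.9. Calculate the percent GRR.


GRR = sqrt(EV^2 + AV^2) = sqrt(2.05^2 + 2.76^2) = 3.4380372
%GRR = GRR / tol * 100 = 3.4380372 / 41.9 * 100
%GRR = 8.2053

8.2053


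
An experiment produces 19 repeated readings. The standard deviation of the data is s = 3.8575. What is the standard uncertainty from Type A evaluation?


u_A = s / sqrt(n)
u_A = 3.8575 / sqrt(19)
u_A = 3.8575 / 4.3588989
u_A = 0.8850

0.8850


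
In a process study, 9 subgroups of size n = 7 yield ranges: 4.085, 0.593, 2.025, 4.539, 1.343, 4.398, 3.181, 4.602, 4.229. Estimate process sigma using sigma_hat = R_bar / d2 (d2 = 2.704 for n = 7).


R_bar = (4.085 + 0.593 + 2.025 + 4.539 + 1.343 + 4.398 + 3.181 + 4.602 + 4.229) / 9
R_bar = 28.995 / 9 = 3.2216667
sigma_hat = R_bar / d2 = 3.2216667 / 2.704 = 1.1914

1.1914


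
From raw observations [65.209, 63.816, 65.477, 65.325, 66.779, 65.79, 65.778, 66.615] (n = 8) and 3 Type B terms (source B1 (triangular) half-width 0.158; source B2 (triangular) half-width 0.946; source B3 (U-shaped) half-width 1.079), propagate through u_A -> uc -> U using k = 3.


mean = (65.209 + 63.816 + 65.477 + 65.325 + 66.779 + 65.79 + 65.778 + 66.615) / 8 = 65.598625
s = sqrt(sum((x - mean)^2)/(n-1)) = 0.91918643
u_A = s / sqrt(n) = 0.91918643 / sqrt(8) = 0.32498148
u_B1 = 0.158 / sqrt(6) = 0.06450323
u_B2 = 0.946 / sqrt(6) = 0.38620288
u_B3 = 1.079 / sqrt(2) = 0.76296822
uc = sqrt(0.32498148^2 + 0.06450323^2 + 0.38620288^2 + 0.76296822^2) = 0.91708604
U = k * uc = 3 * 0.91708604
U = 2.7513

2.7513


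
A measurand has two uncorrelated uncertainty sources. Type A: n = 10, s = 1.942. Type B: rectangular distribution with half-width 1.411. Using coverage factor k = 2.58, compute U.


u_A = s / sqrt(n) = 1.942 / sqrt(10) = 0.61411432
u_B = half_width / sqrt(3) = 1.411 / sqrt(3) = 0.81464123
uc = sqrt(u_A^2 + u_B^2) = sqrt(0.61411432^2 + 0.81464123^2) = 1.0201847
U = k * uc = 2.58 * 1.0201847
U = 2.6321

2.6321


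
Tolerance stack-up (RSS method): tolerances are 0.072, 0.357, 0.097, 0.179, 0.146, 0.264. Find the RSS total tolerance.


RSS = sqrt(0.072^2 + 0.357^2 + 0.097^2 + 0.179^2 + 0.146^2 + 0.264^2)
= sqrt(0.265095)
= 0.5149

0.5149


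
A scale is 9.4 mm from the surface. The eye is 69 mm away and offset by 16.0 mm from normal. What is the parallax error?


error = h * offset / d
= 9.4 * 16.0 / 69
= 2.1797

2.1797


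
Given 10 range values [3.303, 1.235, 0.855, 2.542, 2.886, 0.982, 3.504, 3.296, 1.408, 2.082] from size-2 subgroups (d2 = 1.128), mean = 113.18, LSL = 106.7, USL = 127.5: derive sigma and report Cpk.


R_bar = (3.303 + 1.235 + 0.855 + 2.542 + 2.886 + 0.982 + 3.504 + 3.296 + 1.408 + 2.082) / 10 = 2.2093
sigma = R_bar / d2 = 2.2093 / 1.128 = 1.9585993
Cp = (USL - LSL)/(6*sigma) = (127.5 - 106.7)/(6*1.9585993) = 1.7700
Cpu = (127.5 - 113.18)/(3*1.9585993) = 2.4371
Cpl = (113.18 - 106.7)/(3*1.9585993) = 1.1028
Cpk = min(Cpu, Cpl) = 1.1028

1.1028


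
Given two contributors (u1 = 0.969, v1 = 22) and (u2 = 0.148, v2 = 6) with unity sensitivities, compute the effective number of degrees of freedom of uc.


uc = sqrt(u1^2 + u2^2) = sqrt(0.969^2 + 0.148^2) = 0.98023722
v_eff = uc^4 / (u1^4/v1 + u2^4/v2)
= 0.98023722^4 / (0.969^4/22 + 0.148^4/6)
= 0.92326156 / 0.040154862
v_eff = 22.9925

22.9925


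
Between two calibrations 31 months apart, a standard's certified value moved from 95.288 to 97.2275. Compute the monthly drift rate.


rate = (v2 - v1) / months
= (97.2275 - 95.288) / 31
= 1.9395 / 31
= 0.0626

0.0626


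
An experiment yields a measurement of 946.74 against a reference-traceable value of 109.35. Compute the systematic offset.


Systematic error = measured - true
= 946.74 - 109.35
= 837.3900

837.3900


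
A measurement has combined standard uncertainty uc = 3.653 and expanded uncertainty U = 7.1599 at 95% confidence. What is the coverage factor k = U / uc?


k = U / uc
k = 7.1599 / 3.653
k = 1.96

1.96


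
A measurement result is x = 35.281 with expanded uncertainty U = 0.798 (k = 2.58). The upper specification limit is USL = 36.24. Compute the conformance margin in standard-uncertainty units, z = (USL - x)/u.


u = U / k = 0.798 / 2.58 = 0.30930233
margin = |USL - x| = |36.24 - 35.281| = 0.959
z = margin / u = 0.959 / 0.30930233
z = 3.1005

3.1005


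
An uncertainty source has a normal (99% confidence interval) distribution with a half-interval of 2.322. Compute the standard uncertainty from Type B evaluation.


u_B = half_width / 2.576
u_B = 2.322 / 2.576
u_B = 0.9014

0.9014


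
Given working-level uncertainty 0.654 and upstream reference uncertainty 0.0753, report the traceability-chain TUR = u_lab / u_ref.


TUR = u_lab / u_ref
= 0.654 / 0.0753
= 8.6853

8.6853


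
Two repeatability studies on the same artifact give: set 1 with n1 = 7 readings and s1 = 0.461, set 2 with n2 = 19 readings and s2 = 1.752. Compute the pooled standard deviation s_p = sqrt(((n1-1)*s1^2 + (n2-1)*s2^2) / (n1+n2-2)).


s_p = sqrt(((n1-1)*s1^2 + (n2-1)*s2^2) / (n1+n2-2))
numerator = (7-1)*0.461^2 + (19-1)*1.752^2 = 1.275126 + 55.251072 = 56.526198
denominator = 7 + 19 - 2 = 24
s_p^2 = 56.526198 / 24 = 2.3552582
s_p = sqrt(2.3552582) = 1.5347

1.5347


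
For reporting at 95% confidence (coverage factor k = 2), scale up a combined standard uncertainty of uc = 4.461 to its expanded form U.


U = k * uc
U = 2 * 4.461
U = 8.9220

8.9220


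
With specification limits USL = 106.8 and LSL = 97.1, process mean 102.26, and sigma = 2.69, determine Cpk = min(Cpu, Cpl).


Cpu = (USL - mean) / (3*sigma) = (106.8 - 102.26) / (3*2.69) = 0.5626
Cpl = (mean - LSL) / (3*sigma) = (102.26 - 97.1) / (3*2.69) = 0.6394
Cpk = min(Cpu, Cpl) = 0.5626

0.5626


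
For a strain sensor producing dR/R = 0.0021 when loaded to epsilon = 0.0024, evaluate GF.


GF = (dR/R) / epsilon
= 0.0021 / 0.0024
= 0.8750

0.8750


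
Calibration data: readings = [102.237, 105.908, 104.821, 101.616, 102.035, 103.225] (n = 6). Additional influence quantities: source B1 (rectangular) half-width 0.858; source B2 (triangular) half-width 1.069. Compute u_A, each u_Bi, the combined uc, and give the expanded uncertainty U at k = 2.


mean = (102.237 + 105.908 + 104.821 + 101.616 + 102.035 + 103.225) / 6 = 103.307
s = sqrt(sum((x - mean)^2)/(n-1)) = 1.7138545
u_A = s / sqrt(n) = 1.7138545 / sqrt(6) = 0.69967817
u_B1 = 0.858 / sqrt(3) = 0.49536653
u_B2 = 1.069 / sqrt(6) = 0.43641742
uc = sqrt(0.69967817^2 + 0.49536653^2 + 0.43641742^2) = 0.96197594
U = k * uc = 2 * 0.96197594
U = 1.9240

1.9240


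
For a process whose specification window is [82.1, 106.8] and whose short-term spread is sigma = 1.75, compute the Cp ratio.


Cp = (USL - LSL) / (6 * sigma)
= (106.8 - 82.1) / (6 * 1.75)
= 24.7000 / 10.5000
= 2.3524

2.3524


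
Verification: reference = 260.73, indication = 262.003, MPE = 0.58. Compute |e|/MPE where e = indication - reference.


e = indication - reference = 262.003 - 260.73 = 1.2730
|e| = 1.2730
ratio = |e| / MPE = 1.2730 / 0.58
ratio = 2.1948

2.1948


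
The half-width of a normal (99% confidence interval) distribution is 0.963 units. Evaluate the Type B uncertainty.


u_B = half_width / 2.576
u_B = 0.963 / 2.576
u_B = 0.3738

0.3738


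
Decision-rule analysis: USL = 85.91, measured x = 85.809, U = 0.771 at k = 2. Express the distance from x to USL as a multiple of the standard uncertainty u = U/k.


u = U / k = 0.771 / 2 = 0.3855
margin = |USL - x| = |85.91 - 85.809| = 0.101
z = margin / u = 0.101 / 0.3855
z = 0.2620

0.2620


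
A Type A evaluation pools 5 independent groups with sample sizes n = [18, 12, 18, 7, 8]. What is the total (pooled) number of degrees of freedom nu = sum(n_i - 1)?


nu = sum_i (n_i - 1)
nu = ((18 - 1) + (12 - 1) + (18 - 1) + (7 - 1) + (8 - 1))
nu = 17 + 11 + 17 + 6 + 7
nu = 58

58


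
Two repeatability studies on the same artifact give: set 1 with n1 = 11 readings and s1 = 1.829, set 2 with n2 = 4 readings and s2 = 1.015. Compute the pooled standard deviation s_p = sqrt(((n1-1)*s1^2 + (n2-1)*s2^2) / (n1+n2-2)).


s_p = sqrt(((n1-1)*s1^2 + (n2-1)*s2^2) / (n1+n2-2))
numerator = (11-1)*1.829^2 + (4-1)*1.015^2 = 33.45241 + 3.090675 = 36.543085
denominator = 11 + 4 - 2 = 13
s_p^2 = 36.543085 / 13 = 2.8110065
s_p = sqrt(2.8110065) = 1.6766

1.6766


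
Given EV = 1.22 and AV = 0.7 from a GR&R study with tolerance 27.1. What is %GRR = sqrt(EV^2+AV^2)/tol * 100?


GRR = sqrt(EV^2 + AV^2) = sqrt(1.22^2 + 0.7^2) = 1.4065561
%GRR = GRR / tol * 100 = 1.4065561 / 27.1 * 100
%GRR = 5.1902

5.1902


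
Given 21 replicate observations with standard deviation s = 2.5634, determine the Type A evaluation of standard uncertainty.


u_A = s / sqrt(n)
u_A = 2.5634 / sqrt(21)
u_A = 2.5634 / 4.5825757
u_A = 0.5594

0.5594


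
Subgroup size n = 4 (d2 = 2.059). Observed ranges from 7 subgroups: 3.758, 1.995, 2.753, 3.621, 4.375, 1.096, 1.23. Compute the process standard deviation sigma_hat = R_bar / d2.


R_bar = (3.758 + 1.995 + 2.753 + 3.621 + 4.375 + 1.096 + 1.23) / 7
R_bar = 18.828 / 7 = 2.6897143
sigma_hat = R_bar / d2 = 2.6897143 / 2.059 = 1.3063

1.3063


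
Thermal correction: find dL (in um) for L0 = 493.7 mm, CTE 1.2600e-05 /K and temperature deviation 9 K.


dL = L * alpha * dT
= 493.7 * 1.2600e-05 * 9
= 0.0559856 mm
dL_um = 0.0559856 * 1000 = 55.9856 um

55.9856


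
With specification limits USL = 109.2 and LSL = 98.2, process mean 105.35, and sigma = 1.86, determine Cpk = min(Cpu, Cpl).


Cpu = (USL - mean) / (3*sigma) = (109.2 - 105.35) / (3*1.86) = 0.6900
Cpl = (mean - LSL) / (3*sigma) = (105.35 - 98.2) / (3*1.86) = 1.2814
Cpk = min(Cpu, Cpl) = 0.6900

0.6900


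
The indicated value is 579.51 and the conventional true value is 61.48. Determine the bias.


Systematic error = measured - true
= 579.51 - 61.48
= 518.0300

518.0300


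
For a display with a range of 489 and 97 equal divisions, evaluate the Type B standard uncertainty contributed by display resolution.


resolution = range / divisions
resolution = 489 / 97 = 5.0412371
u_res = resolution / (2*sqrt(3))
u_res = 5.0412371 / 3.4641016
u_res = 1.4553

1.4553


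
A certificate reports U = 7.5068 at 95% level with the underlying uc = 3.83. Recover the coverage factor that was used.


k = U / uc
k = 7.5068 / 3.83
k = 1.96

1.96


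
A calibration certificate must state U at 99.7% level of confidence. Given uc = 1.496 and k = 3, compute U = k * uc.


U = k * uc
U = 3 * 1.496
U = 4.4880

4.4880


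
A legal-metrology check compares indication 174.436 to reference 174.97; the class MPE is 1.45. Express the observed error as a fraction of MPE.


e = indication - reference = 174.436 - 174.97 = -0.5340
|e| = 0.5340
ratio = |e| / MPE = 0.5340 / 1.45
ratio = 0.3683

0.3683


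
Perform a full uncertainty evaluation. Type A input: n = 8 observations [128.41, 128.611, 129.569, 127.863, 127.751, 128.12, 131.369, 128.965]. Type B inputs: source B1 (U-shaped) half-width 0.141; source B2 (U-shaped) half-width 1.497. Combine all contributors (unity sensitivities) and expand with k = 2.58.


mean = (128.41 + 128.611 + 129.569 + 127.863 + 127.751 + 128.12 + 131.369 + 128.965) / 8 = 128.83225
s = sqrt(sum((x - mean)^2)/(n-1)) = 1.1855449
u_A = s / sqrt(n) = 1.1855449 / sqrt(8) = 0.41915342
u_B1 = 0.141 / sqrt(2) = 0.099702056
u_B2 = 1.497 / sqrt(2) = 1.0585389
uc = sqrt(0.41915342^2 + 0.099702056^2 + 1.0585389^2) = 1.1428625
U = k * uc = 2.58 * 1.1428625
U = 2.9486

2.9486


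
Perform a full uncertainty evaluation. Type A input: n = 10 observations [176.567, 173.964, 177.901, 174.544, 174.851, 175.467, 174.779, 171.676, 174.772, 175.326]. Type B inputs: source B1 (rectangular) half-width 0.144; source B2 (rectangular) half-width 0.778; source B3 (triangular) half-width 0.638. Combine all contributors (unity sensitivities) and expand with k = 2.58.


mean = (176.567 + 173.964 + 177.901 + 174.544 + 174.851 + 175.467 + 174.779 + 171.676 + 174.772 + 175.326) / 10 = 174.9847
s = sqrt(sum((x - mean)^2)/(n-1)) = 1.6209239
u_A = s / sqrt(n) = 1.6209239 / sqrt(10) = 0.51258114
u_B1 = 0.144 / sqrt(3) = 0.083138439
u_B2 = 0.778 / sqrt(3) = 0.44917851
u_B3 = 0.638 / sqrt(6) = 0.26046241
uc = sqrt(0.51258114^2 + 0.083138439^2 + 0.44917851^2 + 0.26046241^2) = 0.73433877
U = k * uc = 2.58 * 0.73433877
U = 1.8946

1.8946
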